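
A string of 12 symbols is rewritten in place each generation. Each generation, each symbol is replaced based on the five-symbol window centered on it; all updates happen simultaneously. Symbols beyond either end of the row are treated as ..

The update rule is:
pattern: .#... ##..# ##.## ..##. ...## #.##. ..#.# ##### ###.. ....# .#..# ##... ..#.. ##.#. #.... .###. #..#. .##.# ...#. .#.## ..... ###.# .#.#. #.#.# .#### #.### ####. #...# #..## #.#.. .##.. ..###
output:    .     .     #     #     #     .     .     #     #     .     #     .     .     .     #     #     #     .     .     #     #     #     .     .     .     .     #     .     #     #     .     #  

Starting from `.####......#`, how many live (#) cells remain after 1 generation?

##.##.###...
count of #: 7

7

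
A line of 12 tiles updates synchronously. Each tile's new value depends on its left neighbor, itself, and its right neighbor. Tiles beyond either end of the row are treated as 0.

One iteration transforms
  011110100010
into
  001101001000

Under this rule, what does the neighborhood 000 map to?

At position 8 the neighborhood is 000; the next row has 1 there.

1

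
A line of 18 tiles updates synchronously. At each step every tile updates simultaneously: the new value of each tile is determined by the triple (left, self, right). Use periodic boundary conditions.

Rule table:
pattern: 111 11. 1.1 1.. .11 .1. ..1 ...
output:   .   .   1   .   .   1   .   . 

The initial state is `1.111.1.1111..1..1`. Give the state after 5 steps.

.1............1...

step 1: .1...111......1...
step 2: .1............1...
step 3: .1............1...  (fixed point — unchanged through step 5)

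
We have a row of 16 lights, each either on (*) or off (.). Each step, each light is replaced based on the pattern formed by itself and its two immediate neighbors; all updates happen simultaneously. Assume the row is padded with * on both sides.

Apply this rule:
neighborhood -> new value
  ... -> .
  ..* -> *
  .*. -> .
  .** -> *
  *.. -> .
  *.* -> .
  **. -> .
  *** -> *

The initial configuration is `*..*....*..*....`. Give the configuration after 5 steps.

..*....*..*....*
.*....*..*....**
.....*..*....***
....*..*....****
...*..*....*****

...*..*....*****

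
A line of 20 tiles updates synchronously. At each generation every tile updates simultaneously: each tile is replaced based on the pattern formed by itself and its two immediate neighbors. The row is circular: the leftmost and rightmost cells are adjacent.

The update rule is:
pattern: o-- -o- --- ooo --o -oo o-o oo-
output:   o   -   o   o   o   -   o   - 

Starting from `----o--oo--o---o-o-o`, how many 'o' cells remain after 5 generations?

oooo-oo--oo-ooo-o-o-
-oo-o--oo--o-o-o-o-o
o--o-oo--oo-o-o-o-o-
-oo-o--oo--o-o-o-o-o  (repeats generation 2; period 2)
generation 5: o--o-oo--oo-o-o-o-o-
count of o: 10

10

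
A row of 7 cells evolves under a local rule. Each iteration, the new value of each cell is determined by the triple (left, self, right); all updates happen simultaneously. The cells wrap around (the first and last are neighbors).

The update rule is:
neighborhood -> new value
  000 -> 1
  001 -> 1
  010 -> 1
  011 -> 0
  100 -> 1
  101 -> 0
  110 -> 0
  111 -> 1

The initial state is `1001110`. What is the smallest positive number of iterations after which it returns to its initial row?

1110100
0100111
0111010
1010011
0011101
1101001
1001110

7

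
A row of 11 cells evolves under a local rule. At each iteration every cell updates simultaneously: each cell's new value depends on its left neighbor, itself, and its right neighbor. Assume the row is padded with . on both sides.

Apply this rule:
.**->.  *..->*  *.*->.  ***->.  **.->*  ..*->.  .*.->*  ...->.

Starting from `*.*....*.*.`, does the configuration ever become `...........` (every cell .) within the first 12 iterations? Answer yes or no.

*.**...*.**
*..**..*..*
**..**.**.*
.**..*..*.*
..**.**.*.*
...*..*.*.*
...**.*.*.*
....*.*.*.*
....*.*.*.*  (fixed point — unchanged through iteration 12)
iteration 12 is ....*.*.*.*, still not uniform .

no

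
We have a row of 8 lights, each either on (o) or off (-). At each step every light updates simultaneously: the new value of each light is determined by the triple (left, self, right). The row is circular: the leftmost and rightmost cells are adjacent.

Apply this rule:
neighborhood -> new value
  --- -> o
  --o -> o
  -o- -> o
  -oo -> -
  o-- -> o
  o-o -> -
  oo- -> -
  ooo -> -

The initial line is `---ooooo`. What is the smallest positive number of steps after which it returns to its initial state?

ooo-----
---ooooo

2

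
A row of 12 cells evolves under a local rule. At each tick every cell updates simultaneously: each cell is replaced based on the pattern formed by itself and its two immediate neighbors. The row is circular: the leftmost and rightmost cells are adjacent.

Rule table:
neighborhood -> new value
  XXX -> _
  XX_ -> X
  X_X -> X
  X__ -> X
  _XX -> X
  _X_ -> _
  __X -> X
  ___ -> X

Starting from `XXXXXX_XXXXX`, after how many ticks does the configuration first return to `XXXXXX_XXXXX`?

_____XXX____
XXXXXX_XXXXX

2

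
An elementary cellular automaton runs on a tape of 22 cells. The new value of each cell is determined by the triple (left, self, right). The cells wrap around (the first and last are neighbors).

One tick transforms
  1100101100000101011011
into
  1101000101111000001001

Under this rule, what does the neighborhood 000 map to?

At position 9 the neighborhood is 000; the next row has 1 there.

1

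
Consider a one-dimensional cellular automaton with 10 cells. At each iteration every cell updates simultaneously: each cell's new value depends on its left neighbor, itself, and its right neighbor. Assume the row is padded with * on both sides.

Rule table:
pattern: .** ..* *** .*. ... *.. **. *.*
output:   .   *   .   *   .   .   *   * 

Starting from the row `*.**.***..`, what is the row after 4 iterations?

**.**..*.*
.**.*.***.
*.****..**
**...*.*..

**...*.*..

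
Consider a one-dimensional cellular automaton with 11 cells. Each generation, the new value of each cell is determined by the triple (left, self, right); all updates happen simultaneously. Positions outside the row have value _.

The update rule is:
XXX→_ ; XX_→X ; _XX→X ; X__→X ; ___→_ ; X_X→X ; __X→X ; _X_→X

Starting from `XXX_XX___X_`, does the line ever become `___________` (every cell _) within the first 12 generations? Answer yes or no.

no

X_XXXXX_XXX
XXX___XXX_X
X_XX_XX_XXX
XXXXXXXXX_X
X_______XXX
XX_____XX_X
XXX___XXXXX
X_XX_XX___X
XXXXXXXX_XX
X______XXXX
XX____XX__X
XXX__XXXXXX
generation 12 is XXX__XXXXXX, still not uniform _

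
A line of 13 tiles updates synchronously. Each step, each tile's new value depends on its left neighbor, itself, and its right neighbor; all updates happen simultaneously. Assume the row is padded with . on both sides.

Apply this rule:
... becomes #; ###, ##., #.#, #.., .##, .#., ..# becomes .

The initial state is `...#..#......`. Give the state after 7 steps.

step 1: ##......#####
step 2: ...####......
step 3: ##......#####  (repeats step 1; period 2)
step 7: ##......#####

##......#####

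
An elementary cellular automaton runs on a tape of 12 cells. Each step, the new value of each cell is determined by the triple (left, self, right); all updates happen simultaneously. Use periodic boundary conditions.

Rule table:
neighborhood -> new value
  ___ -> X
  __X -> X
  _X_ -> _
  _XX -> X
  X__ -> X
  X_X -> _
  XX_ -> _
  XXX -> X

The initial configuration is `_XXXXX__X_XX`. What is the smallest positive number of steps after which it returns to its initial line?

12

_XXXX_XX__X_
XXXX__X_XX_X
XXX_XX__X__X
XX__X_XX_XXX
X_XX__X__XXX
__X_XX_XXXXX
XX__X__XXXX_
X_XX_XXXXX__
__X__XXXX_XX
XX_XXXXX__X_
X__XXXX_XX__
_XXXXX__X_XX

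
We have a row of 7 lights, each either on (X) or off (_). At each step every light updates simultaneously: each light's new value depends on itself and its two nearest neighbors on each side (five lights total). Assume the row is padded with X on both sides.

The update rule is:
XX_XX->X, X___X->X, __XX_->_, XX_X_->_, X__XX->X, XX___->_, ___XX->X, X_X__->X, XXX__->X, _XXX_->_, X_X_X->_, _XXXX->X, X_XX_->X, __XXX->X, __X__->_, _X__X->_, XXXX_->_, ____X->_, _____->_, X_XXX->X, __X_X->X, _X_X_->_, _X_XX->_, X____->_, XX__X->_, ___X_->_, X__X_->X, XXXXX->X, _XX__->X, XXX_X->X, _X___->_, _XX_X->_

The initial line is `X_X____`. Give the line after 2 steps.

X_X_XXX

step 1: X_X___X
step 2: X_X_XXX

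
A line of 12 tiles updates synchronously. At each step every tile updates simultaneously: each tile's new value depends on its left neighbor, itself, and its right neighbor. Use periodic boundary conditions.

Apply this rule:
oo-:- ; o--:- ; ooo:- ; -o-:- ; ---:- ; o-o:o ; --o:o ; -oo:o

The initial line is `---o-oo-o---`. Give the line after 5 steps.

step 1: --o-oo-o----
step 2: -o-oo-o-----
step 3: o-oo-o------
step 4: -oo-o------o
step 5: oo-o------o-

oo-o------o-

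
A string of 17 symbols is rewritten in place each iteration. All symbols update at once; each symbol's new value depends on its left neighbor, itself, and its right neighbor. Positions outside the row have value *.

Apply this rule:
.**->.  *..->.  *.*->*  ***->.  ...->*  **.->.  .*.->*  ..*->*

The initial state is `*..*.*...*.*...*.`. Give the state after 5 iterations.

.**.****.*****.**

..****.*****.****
.*....*.....*....
**.****.*****.***
..*....*.....*...
.**.****.*****.**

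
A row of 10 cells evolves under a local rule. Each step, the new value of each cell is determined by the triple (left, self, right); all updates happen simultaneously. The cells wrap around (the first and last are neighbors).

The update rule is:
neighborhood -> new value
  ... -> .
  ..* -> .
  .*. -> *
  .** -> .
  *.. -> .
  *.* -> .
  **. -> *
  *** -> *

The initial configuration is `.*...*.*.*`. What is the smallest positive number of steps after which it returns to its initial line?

.*...*.*.*

1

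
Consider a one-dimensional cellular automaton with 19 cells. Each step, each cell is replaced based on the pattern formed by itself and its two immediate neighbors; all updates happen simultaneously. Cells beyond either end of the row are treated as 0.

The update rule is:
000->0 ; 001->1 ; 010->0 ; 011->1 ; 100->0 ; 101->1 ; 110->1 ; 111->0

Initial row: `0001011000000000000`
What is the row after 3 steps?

1011110000000000000

0010111000000000000
0101101000000000000
1011110000000000000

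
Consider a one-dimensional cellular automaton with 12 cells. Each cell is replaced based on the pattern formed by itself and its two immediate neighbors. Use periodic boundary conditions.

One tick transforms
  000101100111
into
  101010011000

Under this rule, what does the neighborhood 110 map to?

At position 6 the neighborhood is 110; the next row has 0 there.

0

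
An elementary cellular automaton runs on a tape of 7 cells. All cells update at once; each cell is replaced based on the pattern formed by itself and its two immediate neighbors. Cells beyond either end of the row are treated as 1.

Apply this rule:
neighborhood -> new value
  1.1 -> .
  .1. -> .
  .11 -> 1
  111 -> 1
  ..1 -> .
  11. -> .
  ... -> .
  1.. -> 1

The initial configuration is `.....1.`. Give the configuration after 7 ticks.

1..1...

1......
.1.....
..1....
1..1...
.1..1..
..1..1.
1..1...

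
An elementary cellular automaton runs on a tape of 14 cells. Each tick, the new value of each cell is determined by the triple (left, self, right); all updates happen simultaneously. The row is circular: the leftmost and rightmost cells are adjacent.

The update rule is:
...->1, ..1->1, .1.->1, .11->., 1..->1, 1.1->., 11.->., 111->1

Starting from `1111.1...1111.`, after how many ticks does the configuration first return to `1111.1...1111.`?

.11..1111.11..
1..11.11....11
.11.....1111.1
...11111.11..1
111.111....111
11...1.1111.11
1.1111..11...1
...11.11..111.
111.....11.1.1
11.11111...1..
....111.111111
1111.1...1111.

12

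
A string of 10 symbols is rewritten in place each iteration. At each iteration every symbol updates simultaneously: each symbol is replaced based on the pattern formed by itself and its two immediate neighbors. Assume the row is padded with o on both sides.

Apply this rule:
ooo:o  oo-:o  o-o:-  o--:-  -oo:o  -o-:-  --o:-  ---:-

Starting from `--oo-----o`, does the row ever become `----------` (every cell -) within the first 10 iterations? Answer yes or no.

--oo-----o  (fixed point — unchanged through iteration 10)
iteration 10 is --oo-----o, still not uniform -

no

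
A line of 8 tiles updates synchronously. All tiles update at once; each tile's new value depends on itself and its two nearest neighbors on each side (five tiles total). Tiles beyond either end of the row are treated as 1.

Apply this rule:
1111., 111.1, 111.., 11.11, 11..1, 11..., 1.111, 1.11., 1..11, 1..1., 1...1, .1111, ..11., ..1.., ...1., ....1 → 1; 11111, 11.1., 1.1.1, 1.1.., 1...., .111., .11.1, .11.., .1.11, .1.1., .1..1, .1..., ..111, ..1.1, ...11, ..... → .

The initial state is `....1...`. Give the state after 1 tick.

1.111.1.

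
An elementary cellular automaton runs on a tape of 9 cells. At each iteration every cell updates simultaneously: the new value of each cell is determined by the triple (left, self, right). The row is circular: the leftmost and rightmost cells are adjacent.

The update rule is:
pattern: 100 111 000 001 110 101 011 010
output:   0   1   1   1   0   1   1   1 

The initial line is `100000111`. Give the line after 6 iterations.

111100111

001111111
011111110
111111100
111111001
111110011
111100111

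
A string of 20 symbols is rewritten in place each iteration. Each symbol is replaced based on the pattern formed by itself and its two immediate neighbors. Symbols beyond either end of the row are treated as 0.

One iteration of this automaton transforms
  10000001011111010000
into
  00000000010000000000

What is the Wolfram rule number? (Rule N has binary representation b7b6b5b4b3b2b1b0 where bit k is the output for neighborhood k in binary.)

position 10: 111 → 0  (bit 7 = 0)
position 13: 110 → 0  (bit 6 = 0)
position 8: 101 → 0  (bit 5 = 0)
position 1: 100 → 0  (bit 4 = 0)
position 9: 011 → 1  (bit 3 = 1)
position 0: 010 → 0  (bit 2 = 0)
position 6: 001 → 0  (bit 1 = 0)
position 2: 000 → 0  (bit 0 = 0)
bits b7..b0 = 00001000 = 8

8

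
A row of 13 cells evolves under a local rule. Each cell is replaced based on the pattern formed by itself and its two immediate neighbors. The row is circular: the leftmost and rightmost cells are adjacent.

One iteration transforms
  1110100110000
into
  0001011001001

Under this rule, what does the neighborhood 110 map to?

At position 2 the neighborhood is 110; the next row has 0 there.

0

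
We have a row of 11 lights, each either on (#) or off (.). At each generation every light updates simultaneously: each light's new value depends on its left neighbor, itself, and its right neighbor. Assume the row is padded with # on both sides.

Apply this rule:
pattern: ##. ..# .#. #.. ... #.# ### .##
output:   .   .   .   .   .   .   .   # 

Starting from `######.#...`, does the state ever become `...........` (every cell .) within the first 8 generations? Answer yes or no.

...........
all cells are . at generation 1

yes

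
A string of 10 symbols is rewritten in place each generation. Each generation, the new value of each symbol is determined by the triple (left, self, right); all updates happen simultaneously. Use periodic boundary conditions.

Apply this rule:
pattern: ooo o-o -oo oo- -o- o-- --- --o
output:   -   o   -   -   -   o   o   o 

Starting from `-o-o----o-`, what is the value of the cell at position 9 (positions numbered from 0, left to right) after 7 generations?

o

generation 1: o-o-oooo-o
generation 2: -o-o----o-  (repeats generation 0; period 2)
generation 7: o-o-oooo-o
position 9 holds o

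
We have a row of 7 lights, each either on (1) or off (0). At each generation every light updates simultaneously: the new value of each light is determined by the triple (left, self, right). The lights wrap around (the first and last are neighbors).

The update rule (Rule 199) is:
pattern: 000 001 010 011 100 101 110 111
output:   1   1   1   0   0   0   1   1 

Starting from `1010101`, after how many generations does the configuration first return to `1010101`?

1010100
1010101

2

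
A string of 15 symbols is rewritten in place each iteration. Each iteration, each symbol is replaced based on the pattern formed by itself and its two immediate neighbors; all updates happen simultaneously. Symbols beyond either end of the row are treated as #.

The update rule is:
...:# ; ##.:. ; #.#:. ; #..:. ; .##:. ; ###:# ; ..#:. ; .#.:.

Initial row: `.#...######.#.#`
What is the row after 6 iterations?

...#..####.....
.#.....##..###.
...###......#..
.#..#..####....
........##..##.
.######........

.######........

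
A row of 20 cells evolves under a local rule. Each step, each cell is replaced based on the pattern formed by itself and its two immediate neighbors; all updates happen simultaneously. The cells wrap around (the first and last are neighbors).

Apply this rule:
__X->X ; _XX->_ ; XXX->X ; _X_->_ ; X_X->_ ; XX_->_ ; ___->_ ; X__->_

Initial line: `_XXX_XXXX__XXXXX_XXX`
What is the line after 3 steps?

X___X___X___X___X___

__X___XX__X_XXX___X_
_X___X___X___X___X__
X___X___X___X___X___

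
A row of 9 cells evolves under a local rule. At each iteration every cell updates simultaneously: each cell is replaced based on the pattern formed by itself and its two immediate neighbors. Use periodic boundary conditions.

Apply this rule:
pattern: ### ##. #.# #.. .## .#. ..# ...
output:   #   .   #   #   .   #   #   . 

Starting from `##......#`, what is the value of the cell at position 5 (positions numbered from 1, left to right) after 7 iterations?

iteration 1: #.#....#.
iteration 2: ####..###
iteration 3: ###.##.##
iteration 4: ##.#..#.#
iteration 5: #.######.
iteration 6: ##.####.#
iteration 7: #.#.##.#.
position 5 holds #

#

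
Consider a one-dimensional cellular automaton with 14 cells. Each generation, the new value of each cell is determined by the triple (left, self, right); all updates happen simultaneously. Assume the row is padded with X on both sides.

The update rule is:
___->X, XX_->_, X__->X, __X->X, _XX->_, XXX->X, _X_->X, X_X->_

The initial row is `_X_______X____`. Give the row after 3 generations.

_XXXXXXXXXXXXX
__XXXXXXXXXXXX
XX_XXXXXXXXXXX

XX_XXXXXXXXXXX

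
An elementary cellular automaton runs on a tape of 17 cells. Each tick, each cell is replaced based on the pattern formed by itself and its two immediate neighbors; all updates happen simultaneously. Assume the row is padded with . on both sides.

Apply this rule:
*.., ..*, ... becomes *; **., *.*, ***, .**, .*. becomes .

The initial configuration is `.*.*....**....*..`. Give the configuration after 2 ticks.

.***....**.......

tick 1: *...****..****.**
tick 2: .***....**.......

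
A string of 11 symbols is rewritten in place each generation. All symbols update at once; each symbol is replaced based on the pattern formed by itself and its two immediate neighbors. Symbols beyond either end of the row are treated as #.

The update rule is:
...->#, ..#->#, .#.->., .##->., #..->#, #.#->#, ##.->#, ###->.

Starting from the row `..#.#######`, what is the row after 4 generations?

##.#.......
.##.#######
#.##.......
##.########

##.########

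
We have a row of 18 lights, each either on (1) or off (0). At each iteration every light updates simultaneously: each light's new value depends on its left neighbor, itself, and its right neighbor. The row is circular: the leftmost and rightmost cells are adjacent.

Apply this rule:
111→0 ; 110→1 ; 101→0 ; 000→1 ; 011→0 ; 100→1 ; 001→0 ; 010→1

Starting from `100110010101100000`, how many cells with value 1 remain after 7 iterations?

11

iteration 1: 110011010100111110
iteration 2: 011001010110000010
iteration 3: 001101010011111011
iteration 4: 100101011000001001
iteration 5: 110101001111101100
iteration 6: 010101100000100110
iteration 7: 010100111110110011
count of 1: 11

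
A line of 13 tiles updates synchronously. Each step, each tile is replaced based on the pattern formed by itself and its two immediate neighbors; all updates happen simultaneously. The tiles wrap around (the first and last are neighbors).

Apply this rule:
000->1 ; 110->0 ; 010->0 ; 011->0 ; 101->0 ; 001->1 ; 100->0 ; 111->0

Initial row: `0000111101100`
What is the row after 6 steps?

1111000000001
0000011111110
1111100000000
0000001111111
0111110000000
1000000111111

1000000111111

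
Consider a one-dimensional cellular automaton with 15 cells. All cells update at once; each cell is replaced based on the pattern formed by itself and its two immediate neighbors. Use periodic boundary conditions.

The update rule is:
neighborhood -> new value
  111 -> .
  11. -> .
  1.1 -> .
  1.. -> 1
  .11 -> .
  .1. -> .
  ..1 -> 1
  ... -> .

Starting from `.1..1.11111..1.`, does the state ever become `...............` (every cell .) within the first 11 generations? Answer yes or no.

generation 1: 1.11.......11.1
generation 2: ....1.....1....
generation 3: ...1.1...1.1...
generation 4: ..1...1.1...1..
generation 5: .1.1.1...1.1.1.
generation 6: 1.....1.1.....1
generation 7: .1...1...1...1.
generation 8: 1.1.1.1.1.1.1.1
generation 9: ...............
all cells are . at generation 9

yes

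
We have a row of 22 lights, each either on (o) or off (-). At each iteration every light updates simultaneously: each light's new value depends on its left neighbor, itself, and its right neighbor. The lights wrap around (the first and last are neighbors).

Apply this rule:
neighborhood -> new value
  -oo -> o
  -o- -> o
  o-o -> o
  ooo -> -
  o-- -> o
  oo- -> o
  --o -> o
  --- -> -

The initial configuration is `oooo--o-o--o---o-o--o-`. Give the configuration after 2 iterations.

iteration 1: o--oooooooooo-oooooooo
iteration 2: oooo--------ooo-------

oooo--------ooo-------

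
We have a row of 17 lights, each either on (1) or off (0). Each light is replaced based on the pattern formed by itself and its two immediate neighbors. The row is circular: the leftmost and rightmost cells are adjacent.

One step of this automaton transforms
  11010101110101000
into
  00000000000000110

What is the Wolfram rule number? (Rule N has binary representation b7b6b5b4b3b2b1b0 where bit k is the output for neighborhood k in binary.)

position 8: 111 → 0  (bit 7 = 0)
position 1: 110 → 0  (bit 6 = 0)
position 2: 101 → 0  (bit 5 = 0)
position 14: 100 → 1  (bit 4 = 1)
position 0: 011 → 0  (bit 3 = 0)
position 3: 010 → 0  (bit 2 = 0)
position 16: 001 → 0  (bit 1 = 0)
position 15: 000 → 1  (bit 0 = 1)
bits b7..b0 = 00010001 = 17

17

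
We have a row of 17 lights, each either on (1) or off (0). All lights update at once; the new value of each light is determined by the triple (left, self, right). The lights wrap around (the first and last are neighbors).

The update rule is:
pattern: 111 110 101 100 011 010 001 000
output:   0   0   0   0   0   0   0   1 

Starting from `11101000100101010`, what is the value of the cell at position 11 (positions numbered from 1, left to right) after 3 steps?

00000010000000000
11111000111111111
00000010000000000
position 11 holds 0

0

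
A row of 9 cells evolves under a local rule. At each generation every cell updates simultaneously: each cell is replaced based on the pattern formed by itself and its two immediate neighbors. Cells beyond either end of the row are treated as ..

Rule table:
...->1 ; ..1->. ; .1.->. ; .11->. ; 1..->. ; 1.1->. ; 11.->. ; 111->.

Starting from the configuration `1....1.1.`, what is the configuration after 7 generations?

..11.....

..11.....
1....1111
..11.....  (repeats generation 1; period 2)
generation 7: ..11.....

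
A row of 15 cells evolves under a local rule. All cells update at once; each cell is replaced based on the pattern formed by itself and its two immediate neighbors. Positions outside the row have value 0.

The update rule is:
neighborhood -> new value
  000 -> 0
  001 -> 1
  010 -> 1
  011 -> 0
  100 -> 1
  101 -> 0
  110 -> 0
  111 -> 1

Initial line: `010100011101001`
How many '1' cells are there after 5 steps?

8

110110101001111
000000101110110
000001100100001
000010011110011
000111101101100
count of 1: 8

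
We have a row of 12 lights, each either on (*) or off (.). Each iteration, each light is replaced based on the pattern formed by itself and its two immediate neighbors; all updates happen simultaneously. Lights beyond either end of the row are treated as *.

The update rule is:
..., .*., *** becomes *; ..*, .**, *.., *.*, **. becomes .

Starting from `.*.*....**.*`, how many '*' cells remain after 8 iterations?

4

iteration 1: .*.*.**.....
iteration 2: .*.*....***.
iteration 3: .*.*.**..*..
iteration 4: .*.*.....*..
iteration 5: .*.*.***.*..
iteration 6: .*.*..*..*..
iteration 7: .*.*..*..*..  (fixed point — unchanged through iteration 8)
count of *: 4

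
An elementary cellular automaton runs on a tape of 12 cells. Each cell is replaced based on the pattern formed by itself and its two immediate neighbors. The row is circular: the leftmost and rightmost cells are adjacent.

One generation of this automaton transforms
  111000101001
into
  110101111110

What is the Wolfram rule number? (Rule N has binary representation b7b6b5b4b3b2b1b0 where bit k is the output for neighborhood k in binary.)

position 0: 111 → 1  (bit 7 = 1)
position 2: 110 → 0  (bit 6 = 0)
position 7: 101 → 1  (bit 5 = 1)
position 3: 100 → 1  (bit 4 = 1)
position 11: 011 → 0  (bit 3 = 0)
position 6: 010 → 1  (bit 2 = 1)
position 5: 001 → 1  (bit 1 = 1)
position 4: 000 → 0  (bit 0 = 0)
bits b7..b0 = 10110110 = 182

182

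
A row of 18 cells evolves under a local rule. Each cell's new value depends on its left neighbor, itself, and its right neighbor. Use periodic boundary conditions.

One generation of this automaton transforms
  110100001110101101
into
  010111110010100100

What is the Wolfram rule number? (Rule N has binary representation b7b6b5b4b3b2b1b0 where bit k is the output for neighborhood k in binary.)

87

position 0: 111 → 0  (bit 7 = 0)
position 1: 110 → 1  (bit 6 = 1)
position 2: 101 → 0  (bit 5 = 0)
position 4: 100 → 1  (bit 4 = 1)
position 8: 011 → 0  (bit 3 = 0)
position 3: 010 → 1  (bit 2 = 1)
position 7: 001 → 1  (bit 1 = 1)
position 5: 000 → 1  (bit 0 = 1)
bits b7..b0 = 01010111 = 87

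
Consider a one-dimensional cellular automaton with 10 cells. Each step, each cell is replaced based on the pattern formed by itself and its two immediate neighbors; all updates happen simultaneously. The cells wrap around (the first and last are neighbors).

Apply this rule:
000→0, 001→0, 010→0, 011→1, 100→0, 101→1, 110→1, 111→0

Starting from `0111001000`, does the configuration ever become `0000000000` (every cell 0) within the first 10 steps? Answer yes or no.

yes

step 1: 0101000000
step 2: 0010000000
step 3: 0000000000
all cells are 0 at step 3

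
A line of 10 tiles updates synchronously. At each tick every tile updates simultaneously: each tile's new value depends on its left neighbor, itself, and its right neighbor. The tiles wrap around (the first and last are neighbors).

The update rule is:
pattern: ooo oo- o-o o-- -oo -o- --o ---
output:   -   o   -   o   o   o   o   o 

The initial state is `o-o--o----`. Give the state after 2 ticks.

o-oooooooo
o-o-------

o-o-------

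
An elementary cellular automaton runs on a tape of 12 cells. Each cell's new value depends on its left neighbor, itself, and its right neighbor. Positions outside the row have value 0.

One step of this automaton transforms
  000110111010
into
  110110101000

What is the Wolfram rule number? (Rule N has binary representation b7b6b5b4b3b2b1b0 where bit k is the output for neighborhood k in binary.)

position 7: 111 → 0  (bit 7 = 0)
position 4: 110 → 1  (bit 6 = 1)
position 5: 101 → 0  (bit 5 = 0)
position 11: 100 → 0  (bit 4 = 0)
position 3: 011 → 1  (bit 3 = 1)
position 10: 010 → 0  (bit 2 = 0)
position 2: 001 → 0  (bit 1 = 0)
position 0: 000 → 1  (bit 0 = 1)
bits b7..b0 = 01001001 = 73

73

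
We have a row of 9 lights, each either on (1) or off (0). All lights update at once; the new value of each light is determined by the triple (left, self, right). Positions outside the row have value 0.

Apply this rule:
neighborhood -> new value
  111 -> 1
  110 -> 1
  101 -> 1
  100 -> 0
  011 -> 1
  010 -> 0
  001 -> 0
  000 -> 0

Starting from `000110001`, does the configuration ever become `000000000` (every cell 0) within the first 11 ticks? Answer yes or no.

no

000110000
000110000  (fixed point — unchanged through tick 11)
tick 11 is 000110000, still not uniform 0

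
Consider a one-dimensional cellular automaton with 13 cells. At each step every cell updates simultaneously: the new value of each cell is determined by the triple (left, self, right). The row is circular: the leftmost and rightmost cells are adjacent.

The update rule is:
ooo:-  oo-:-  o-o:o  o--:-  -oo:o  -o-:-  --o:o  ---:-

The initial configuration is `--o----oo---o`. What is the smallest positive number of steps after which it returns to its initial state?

step 1: -o----oo---o-
step 2: o----oo---o--
step 3: ----oo---o--o
step 4: ---oo---o--o-
step 5: --oo---o--o--
step 6: -oo---o--o---
step 7: oo---o--o----
step 8: o---o--o----o
step 9: ---o--o----oo
step 10: --o--o----oo-
step 11: -o--o----oo--
step 12: o--o----oo---
step 13: --o----oo---o

13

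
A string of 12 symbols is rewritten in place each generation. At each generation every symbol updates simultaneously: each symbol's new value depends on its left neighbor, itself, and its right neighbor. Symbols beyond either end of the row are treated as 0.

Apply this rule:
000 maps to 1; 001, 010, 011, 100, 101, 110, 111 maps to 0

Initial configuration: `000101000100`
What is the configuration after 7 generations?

110000010001
000111000100
110000010001  (repeats generation 1; period 2)
generation 7: 110000010001

110000010001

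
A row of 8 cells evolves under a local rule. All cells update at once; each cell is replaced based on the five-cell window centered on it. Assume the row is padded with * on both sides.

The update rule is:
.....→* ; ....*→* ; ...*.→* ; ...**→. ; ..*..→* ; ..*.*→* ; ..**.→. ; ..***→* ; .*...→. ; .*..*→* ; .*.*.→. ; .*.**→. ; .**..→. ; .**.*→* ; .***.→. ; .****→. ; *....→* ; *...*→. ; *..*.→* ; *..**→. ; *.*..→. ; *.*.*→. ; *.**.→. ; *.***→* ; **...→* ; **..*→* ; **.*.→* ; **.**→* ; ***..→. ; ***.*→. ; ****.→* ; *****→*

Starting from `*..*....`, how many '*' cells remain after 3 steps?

5

.***.**.
**..*.**
*.***.*.
count of *: 5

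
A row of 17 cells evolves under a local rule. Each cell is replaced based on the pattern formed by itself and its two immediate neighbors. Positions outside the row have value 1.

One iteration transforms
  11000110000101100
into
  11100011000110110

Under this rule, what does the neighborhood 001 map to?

At position 4 the neighborhood is 001; the next row has 0 there.

0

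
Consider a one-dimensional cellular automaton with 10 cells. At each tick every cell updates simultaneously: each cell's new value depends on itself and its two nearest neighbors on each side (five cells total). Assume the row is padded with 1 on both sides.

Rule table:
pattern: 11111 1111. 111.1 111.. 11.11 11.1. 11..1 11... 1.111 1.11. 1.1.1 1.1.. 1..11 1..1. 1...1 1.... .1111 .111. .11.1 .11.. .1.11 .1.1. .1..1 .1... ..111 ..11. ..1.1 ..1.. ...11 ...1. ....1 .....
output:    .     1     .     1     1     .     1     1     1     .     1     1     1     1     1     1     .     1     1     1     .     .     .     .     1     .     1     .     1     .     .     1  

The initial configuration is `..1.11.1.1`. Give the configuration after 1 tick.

111..1.1.1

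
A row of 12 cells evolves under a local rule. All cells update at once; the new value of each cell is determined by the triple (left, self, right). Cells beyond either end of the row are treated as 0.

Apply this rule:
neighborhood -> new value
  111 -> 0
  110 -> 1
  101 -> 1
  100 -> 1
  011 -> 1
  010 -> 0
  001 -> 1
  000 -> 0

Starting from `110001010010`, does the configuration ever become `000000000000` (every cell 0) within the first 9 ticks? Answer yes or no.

111010101101
101101011110
011110110011
110011111111
111110000001
100011000010
010111100101
101100111010
011111101101
tick 9 is 011111101101, still not uniform 0

no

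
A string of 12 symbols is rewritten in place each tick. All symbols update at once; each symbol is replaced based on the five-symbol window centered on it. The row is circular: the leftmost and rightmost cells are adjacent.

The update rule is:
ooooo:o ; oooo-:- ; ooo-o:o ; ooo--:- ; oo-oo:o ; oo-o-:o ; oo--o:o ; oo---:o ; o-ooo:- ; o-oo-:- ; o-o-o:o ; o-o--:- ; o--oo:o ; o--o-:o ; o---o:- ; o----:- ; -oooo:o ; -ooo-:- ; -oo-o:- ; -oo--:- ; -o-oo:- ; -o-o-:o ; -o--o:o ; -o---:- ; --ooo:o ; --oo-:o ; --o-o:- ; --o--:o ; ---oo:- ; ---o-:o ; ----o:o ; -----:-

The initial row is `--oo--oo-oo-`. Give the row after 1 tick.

--o-ooo-o--o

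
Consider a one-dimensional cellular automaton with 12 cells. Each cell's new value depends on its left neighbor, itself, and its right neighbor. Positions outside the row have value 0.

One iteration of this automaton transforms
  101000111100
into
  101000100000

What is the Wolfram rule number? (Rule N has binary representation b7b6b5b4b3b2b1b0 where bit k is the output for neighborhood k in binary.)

position 7: 111 → 0  (bit 7 = 0)
position 9: 110 → 0  (bit 6 = 0)
position 1: 101 → 0  (bit 5 = 0)
position 3: 100 → 0  (bit 4 = 0)
position 6: 011 → 1  (bit 3 = 1)
position 0: 010 → 1  (bit 2 = 1)
position 5: 001 → 0  (bit 1 = 0)
position 4: 000 → 0  (bit 0 = 0)
bits b7..b0 = 00001100 = 12

12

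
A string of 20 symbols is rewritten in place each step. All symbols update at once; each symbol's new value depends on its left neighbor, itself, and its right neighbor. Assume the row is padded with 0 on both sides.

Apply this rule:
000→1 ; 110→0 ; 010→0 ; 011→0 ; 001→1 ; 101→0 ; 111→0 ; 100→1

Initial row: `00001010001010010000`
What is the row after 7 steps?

step 1: 11110001110001101111
step 2: 00001110001110000000
step 3: 11110001110001111111
step 4: 00001110001110000000  (repeats step 2; period 2)
step 7: 11110001110001111111

11110001110001111111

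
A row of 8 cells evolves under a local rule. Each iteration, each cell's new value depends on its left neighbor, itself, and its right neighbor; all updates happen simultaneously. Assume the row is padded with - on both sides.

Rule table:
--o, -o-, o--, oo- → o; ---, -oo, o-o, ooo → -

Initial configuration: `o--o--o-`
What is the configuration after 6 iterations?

iteration 1: oooooooo
iteration 2: -------o
iteration 3: ------oo
iteration 4: -----o-o
iteration 5: ----oo-o
iteration 6: ---o-o-o

---o-o-o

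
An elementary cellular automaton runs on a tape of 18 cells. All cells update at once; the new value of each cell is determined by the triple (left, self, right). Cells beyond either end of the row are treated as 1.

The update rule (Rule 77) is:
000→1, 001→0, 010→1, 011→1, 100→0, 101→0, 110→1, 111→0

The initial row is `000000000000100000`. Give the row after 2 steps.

step 1: 011111111110101110
step 2: 010000000010101010

010000000010101010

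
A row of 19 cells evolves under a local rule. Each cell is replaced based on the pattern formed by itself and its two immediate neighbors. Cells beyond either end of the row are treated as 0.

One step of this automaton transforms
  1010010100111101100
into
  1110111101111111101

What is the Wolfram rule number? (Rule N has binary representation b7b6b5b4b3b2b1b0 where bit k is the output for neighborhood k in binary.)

239

position 11: 111 → 1  (bit 7 = 1)
position 13: 110 → 1  (bit 6 = 1)
position 1: 101 → 1  (bit 5 = 1)
position 3: 100 → 0  (bit 4 = 0)
position 10: 011 → 1  (bit 3 = 1)
position 0: 010 → 1  (bit 2 = 1)
position 4: 001 → 1  (bit 1 = 1)
position 18: 000 → 1  (bit 0 = 1)
bits b7..b0 = 11101111 = 239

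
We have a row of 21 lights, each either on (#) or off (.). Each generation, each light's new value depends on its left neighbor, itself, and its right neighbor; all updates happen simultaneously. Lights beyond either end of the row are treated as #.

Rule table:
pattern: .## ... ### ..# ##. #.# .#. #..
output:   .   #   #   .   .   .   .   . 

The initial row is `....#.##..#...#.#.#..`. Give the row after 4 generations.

.##.........#........
....#######...######.
.##..#####..#..####..
......###.......##...

......###.......##...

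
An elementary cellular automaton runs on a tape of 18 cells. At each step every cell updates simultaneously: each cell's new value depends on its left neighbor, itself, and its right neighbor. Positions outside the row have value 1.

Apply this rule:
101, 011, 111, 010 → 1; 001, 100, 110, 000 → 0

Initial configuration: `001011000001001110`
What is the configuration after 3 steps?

001000000001001111

step 1: 001110000001001101
step 2: 001100000001001011
step 3: 001000000001001111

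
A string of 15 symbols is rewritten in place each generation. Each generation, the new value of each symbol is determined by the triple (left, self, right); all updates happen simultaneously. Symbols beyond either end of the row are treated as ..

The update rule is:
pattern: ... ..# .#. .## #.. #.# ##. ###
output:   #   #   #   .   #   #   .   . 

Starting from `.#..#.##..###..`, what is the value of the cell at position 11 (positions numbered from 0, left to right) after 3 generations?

######..##...##
......##..###..
######..##...##
position 11 holds .

.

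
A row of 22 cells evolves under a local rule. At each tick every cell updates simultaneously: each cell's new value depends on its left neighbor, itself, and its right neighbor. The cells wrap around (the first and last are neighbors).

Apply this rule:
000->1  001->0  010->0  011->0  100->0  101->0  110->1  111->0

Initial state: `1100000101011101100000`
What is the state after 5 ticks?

0101110000000100101110
0000010111110000000010
1111000000010111111000
0001011111000000001010
1100000001011111100000

1100000001011111100000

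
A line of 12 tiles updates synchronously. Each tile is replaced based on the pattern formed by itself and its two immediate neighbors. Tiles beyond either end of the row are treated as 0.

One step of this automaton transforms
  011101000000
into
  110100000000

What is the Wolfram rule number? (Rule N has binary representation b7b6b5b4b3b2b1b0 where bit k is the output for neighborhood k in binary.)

position 2: 111 → 0  (bit 7 = 0)
position 3: 110 → 1  (bit 6 = 1)
position 4: 101 → 0  (bit 5 = 0)
position 6: 100 → 0  (bit 4 = 0)
position 1: 011 → 1  (bit 3 = 1)
position 5: 010 → 0  (bit 2 = 0)
position 0: 001 → 1  (bit 1 = 1)
position 7: 000 → 0  (bit 0 = 0)
bits b7..b0 = 01001010 = 74

74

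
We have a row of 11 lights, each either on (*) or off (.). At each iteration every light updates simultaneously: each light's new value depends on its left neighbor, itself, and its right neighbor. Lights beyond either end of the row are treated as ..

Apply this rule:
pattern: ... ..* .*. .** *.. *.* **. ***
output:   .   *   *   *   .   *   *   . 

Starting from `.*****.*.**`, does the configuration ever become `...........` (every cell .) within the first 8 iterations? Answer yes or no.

no

**...******
**..**....*
**.***...**
****.*..***
*..***.**.*
*.**.******
******....*
*....*...**
iteration 8 is *....*...**, still not uniform .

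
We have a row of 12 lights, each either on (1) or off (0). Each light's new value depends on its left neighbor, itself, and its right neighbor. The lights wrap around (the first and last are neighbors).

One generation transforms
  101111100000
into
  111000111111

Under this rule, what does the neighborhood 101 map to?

At position 1 the neighborhood is 101; the next row has 1 there.

1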